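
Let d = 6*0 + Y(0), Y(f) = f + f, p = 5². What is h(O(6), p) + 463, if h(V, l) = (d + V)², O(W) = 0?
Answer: 463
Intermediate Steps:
p = 25
Y(f) = 2*f
d = 0 (d = 6*0 + 2*0 = 0 + 0 = 0)
h(V, l) = V² (h(V, l) = (0 + V)² = V²)
h(O(6), p) + 463 = 0² + 463 = 0 + 463 = 463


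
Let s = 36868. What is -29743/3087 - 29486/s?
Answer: -12118247/1161342 ≈ -10.435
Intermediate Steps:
-29743/3087 - 29486/s = -29743/3087 - 29486/36868 = -29743*1/3087 - 29486*1/36868 = -607/63 - 14743/18434 = -12118247/1161342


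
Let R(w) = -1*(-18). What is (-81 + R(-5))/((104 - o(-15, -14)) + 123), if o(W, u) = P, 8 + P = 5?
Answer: -63/230 ≈ -0.27391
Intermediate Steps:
R(w) = 18
P = -3 (P = -8 + 5 = -3)
o(W, u) = -3
(-81 + R(-5))/((104 - o(-15, -14)) + 123) = (-81 + 18)/((104 - 1*(-3)) + 123) = -63/((104 + 3) + 123) = -63/(107 + 123) = -63/230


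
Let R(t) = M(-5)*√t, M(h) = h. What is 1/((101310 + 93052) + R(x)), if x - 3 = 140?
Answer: 194362/37776583469 + 5*√143/37776583469 ≈ 5.1466e-6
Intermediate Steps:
x = 143 (x = 3 + 140 = 143)
R(t) = -5*√t
1/((101310 + 93052) + R(x)) = 1/((101310 + 93052) - 5*√143) = 1/(194362 - 5*√143)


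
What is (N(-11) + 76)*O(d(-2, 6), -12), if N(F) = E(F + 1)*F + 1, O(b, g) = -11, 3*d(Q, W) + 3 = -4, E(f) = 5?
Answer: -242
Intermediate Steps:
d(Q, W) = -7/3 (d(Q, W) = -1 + (⅓)*(-4) = -1 - 4/3 = -7/3)
N(F) = 1 + 5*F (N(F) = 5*F + 1 = 1 + 5*F)
(N(-11) + 76)*O(d(-2, 6), -12) = ((1 + 5*(-11)) + 76)*(-11) = ((1 - 55) + 76)*(-11) = (-54 + 76)*(-11) = 22*(-11) = -242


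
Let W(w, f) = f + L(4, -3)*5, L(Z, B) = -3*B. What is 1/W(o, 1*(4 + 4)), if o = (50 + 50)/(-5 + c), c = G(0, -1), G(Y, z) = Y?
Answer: 1/53 ≈ 0.018868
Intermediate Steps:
c = 0
o = -20 (o = (50 + 50)/(-5 + 0) = 100/(-5) = 100*(-⅕) = -20)
W(w, f) = 45 + f (W(w, f) = f - 3*(-3)*5 = f + 9*5 = f + 45 = 45 + f)
1/W(o, 1*(4 + 4)) = 1/(45 + 1*(4 + 4)) = 1/(45 + 1*8) = 1/(45 + 8) = 1/53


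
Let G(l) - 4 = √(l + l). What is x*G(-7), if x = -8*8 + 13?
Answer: -204 - 51*I*√14 ≈ -204.0 - 190.82*I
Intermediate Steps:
G(l) = 4 + √2*√l (G(l) = 4 + √(l + l) = 4 + √(2*l) = 4 + √2*√l)
x = -51 (x = -64 + 13 = -51)
x*G(-7) = -51*(4 + √2*√(-7)) = -51*(4 + √2*(I*√7)) = -51*(4 + I*√14) = -204 - 51*I*√14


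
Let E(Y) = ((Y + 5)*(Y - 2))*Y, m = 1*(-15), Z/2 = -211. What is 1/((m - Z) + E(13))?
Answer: 1/2981 ≈ 0.00033546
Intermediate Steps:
Z = -422 (Z = 2*(-211) = -422)
m = -15
E(Y) = Y*(-2 + Y)*(5 + Y) (E(Y) = ((5 + Y)*(-2 + Y))*Y = ((-2 + Y)*(5 + Y))*Y = Y*(-2 + Y)*(5 + Y))
1/((m - Z) + E(13)) = 1/((-15 - 1*(-422)) + 13*(-10 + 13**2 + 3*13)) = 1/((-15 + 422) + 13*(-10 + 169 + 39)) = 1/(407 + 13*198) = 1/(407 + 2574) = 1/2981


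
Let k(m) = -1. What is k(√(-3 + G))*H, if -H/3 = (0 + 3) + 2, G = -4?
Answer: 15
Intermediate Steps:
H = -15 (H = -3*((0 + 3) + 2) = -3*(3 + 2) = -3*5 = -15)
k(√(-3 + G))*H = -1*(-15) = 15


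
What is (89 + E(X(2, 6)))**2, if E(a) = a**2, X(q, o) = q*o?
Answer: 54289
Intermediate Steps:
X(q, o) = o*q
(89 + E(X(2, 6)))**2 = (89 + (6*2)**2)**2 = (89 + 12**2)**2 = (89 + 144)**2 = 233**2 = 54289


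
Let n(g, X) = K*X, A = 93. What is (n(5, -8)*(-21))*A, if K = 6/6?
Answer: 15624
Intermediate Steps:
K = 1 (K = 6*(1/6) = 1)
n(g, X) = X (n(g, X) = 1*X = X)
(n(5, -8)*(-21))*A = -8*(-21)*93 = 168*93 = 15624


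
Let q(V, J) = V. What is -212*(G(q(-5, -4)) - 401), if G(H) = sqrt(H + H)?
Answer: 85012 - 212*I*sqrt(10) ≈ 85012.0 - 670.4*I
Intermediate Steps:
G(H) = sqrt(2)*sqrt(H) (G(H) = sqrt(2*H) = sqrt(2)*sqrt(H))
-212*(G(q(-5, -4)) - 401) = -212*(sqrt(2)*sqrt(-5) - 401) = -212*(sqrt(2)*(I*sqrt(5)) - 401) = -212*(I*sqrt(10) - 401) = -212*(-401 + I*sqrt(10)) = 85012 - 212*I*sqrt(10)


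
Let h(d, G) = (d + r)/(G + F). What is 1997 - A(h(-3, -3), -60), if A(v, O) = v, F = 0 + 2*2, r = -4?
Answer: 2004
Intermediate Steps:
F = 4 (F = 0 + 4 = 4)
h(d, G) = (-4 + d)/(4 + G) (h(d, G) = (d - 4)/(G + 4) = (-4 + d)/(4 + G))
1997 - A(h(-3, -3), -60) = 1997 - (-4 - 3)/(4 - 3) = 1997 - (-7)/1 = 1997 - (-7) = 1997 - 1*(-7) = 1997 + 7 = 2004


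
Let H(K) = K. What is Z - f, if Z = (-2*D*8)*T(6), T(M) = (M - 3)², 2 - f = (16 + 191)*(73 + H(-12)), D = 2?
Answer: 12337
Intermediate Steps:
f = -12625 (f = 2 - (16 + 191)*(73 - 12) = 2 - 207*61 = 2 - 1*12627 = 2 - 12627 = -12625)
T(M) = (-3 + M)²
Z = -288 (Z = (-2*2*8)*(-3 + 6)² = -4*8*3² = -32*9 = -288)
Z - f = -288 - 1*(-12625) = -288 + 12625 = 12337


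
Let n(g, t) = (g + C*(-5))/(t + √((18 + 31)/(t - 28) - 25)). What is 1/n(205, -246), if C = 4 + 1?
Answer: -41/30 + I*√1890326/49320 ≈ -1.3667 + 0.027877*I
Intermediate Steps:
C = 5
n(g, t) = (-25 + g)/(t + √(-25 + 49/(-28 + t))) (n(g, t) = (g + 5*(-5))/(t + √((18 + 31)/(t - 28) - 25)) = (g - 25)/(t + √(49/(-28 + t) - 25)) = (-25 + g)/(t + √(-25 + 49/(-28 + t))))
1/n(205, -246) = 1/((-25 + 205)/(-246 + √((749 - 25*(-246))/(-28 - 246)))) = 1/(180/(-246 + √((749 + 6150)/(-274)))) = 1/(180/(-246 + √(-1/274*6899))) = 1/(180/(-246 + √(-6899/274))) = 1/(180/(-246 + I*√1890326/274)) = -41/30 + I*√1890326/49320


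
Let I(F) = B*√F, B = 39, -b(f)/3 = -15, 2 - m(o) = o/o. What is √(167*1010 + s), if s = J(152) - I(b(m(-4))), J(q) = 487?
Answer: √(169157 - 117*√5) ≈ 410.97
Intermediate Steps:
m(o) = 1 (m(o) = 2 - o/o = 2 - 1*1 = 2 - 1 = 1)
b(f) = 45 (b(f) = -3*(-15) = 45)
I(F) = 39*√F
s = 487 - 117*√5 (s = 487 - 39*√45 = 487 - 39*3*√5 = 487 - 117*√5 ≈ 225.38)
√(167*1010 + s) = √(167*1010 + (487 - 117*√5)) = √(168670 + (487 - 117*√5)) = √(169157 - 117*√5)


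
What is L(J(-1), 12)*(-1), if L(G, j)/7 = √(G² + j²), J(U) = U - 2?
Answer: -21*√17 ≈ -86.585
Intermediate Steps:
J(U) = -2 + U
L(G, j) = 7*√(G² + j²)
L(J(-1), 12)*(-1) = (7*√((-2 - 1)² + 12²))*(-1) = (7*√((-3)² + 144))*(-1) = (7*√(9 + 144))*(-1) = (7*√153)*(-1) = (7*(3*√17))*(-1) = (21*√17)*(-1) = -21*√17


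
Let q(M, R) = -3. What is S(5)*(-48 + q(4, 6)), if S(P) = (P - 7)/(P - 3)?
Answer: 51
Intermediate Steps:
S(P) = (-7 + P)/(-3 + P)
S(5)*(-48 + q(4, 6)) = ((-7 + 5)/(-3 + 5))*(-48 - 3) = (-2/2)*(-51) = ((1/2)*(-2))*(-51) = -1*(-51) = 51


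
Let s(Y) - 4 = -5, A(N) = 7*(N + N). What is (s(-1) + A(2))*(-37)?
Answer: -999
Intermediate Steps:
A(N) = 14*N (A(N) = 7*(2*N) = 14*N)
s(Y) = -1 (s(Y) = 4 - 5 = -1)
(s(-1) + A(2))*(-37) = (-1 + 14*2)*(-37) = (-1 + 28)*(-37) = 27*(-37) = -999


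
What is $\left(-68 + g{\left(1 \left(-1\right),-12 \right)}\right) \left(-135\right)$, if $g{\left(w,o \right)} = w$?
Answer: $9315$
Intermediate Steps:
$\left(-68 + g{\left(1 \left(-1\right),-12 \right)}\right) \left(-135\right) = \left(-68 + 1 \left(-1\right)\right) \left(-135\right) = \left(-68 - 1\right) \left(-135\right) = \left(-69\right) \left(-135\right) = 9315$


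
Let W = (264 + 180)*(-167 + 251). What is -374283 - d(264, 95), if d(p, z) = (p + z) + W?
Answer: -411938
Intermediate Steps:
W = 37296 (W = 444*84 = 37296)
d(p, z) = 37296 + p + z (d(p, z) = (p + z) + 37296 = 37296 + p + z)
-374283 - d(264, 95) = -374283 - (37296 + 264 + 95) = -374283 - 1*37655 = -374283 - 37655 = -411938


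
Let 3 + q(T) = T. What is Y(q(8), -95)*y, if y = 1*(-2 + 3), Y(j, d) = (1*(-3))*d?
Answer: 285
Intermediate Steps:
q(T) = -3 + T
Y(j, d) = -3*d
y = 1 (y = 1*1 = 1)
Y(q(8), -95)*y = -3*(-95)*1 = 285*1 = 285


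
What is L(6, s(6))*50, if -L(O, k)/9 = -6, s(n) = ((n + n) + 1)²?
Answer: 2700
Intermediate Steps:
s(n) = (1 + 2*n)² (s(n) = (2*n + 1)² = (1 + 2*n)²)
L(O, k) = 54 (L(O, k) = -9*(-6) = 54)
L(6, s(6))*50 = 54*50 = 2700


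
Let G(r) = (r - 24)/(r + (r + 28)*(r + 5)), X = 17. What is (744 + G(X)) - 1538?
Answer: -799565/1007 ≈ -794.01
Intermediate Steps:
G(r) = (-24 + r)/(r + (5 + r)*(28 + r)) (G(r) = (-24 + r)/(r + (28 + r)*(5 + r)) = (-24 + r)/(r + (5 + r)*(28 + r)))
(744 + G(X)) - 1538 = (744 + (-24 + 17)/(140 + 17² + 34*17)) - 1538 = (744 - 7/(140 + 289 + 578)) - 1538 = (744 - 7/1007) - 1538 = 749201/1007 - 1538 = -799565/1007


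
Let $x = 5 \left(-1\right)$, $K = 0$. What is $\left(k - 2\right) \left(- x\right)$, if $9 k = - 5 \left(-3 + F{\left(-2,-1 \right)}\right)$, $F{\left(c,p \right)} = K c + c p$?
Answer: $- \frac{65}{9} \approx -7.2222$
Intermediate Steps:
$F{\left(c,p \right)} = c p$ ($F{\left(c,p \right)} = 0 c + c p = 0 + c p = c p$)
$x = -5$
$k = \frac{5}{9}$ ($k = \frac{\left(-5\right) \left(-3 - -2\right)}{9} = \frac{\left(-5\right) \left(-3 + 2\right)}{9} = \frac{\left(-5\right) \left(-1\right)}{9} = \frac{1}{9} \cdot 5 = \frac{5}{9} \approx 0.55556$)
$\left(k - 2\right) \left(- x\right) = \left(\frac{5}{9} - 2\right) \left(\left(-1\right) \left(-5\right)\right) = \left(- \frac{13}{9}\right) 5 = - \frac{65}{9}$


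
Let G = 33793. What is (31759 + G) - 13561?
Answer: 51991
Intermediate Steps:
(31759 + G) - 13561 = (31759 + 33793) - 13561 = 65552 - 13561 = 51991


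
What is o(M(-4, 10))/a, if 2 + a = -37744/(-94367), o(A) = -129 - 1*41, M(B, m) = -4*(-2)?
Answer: 229177/2157 ≈ 106.25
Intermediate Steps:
M(B, m) = 8
o(A) = -170 (o(A) = -129 - 41 = -170)
a = -21570/13481 (a = -2 - 37744/(-94367) = -2 - 37744*(-1/94367) = -2 + 5392/13481 = -21570/13481 ≈ -1.6000)
o(M(-4, 10))/a = -170/(-21570/13481) = -170*(-13481/21570) = 229177/2157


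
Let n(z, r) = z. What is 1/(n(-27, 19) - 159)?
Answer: -1/186 ≈ -0.0053763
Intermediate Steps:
1/(n(-27, 19) - 159) = 1/(-27 - 159) = 1/(-186) = -1/186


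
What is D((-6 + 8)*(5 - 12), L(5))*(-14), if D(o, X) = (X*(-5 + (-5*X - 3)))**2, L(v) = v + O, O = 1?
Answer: -727776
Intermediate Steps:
L(v) = 1 + v (L(v) = v + 1 = 1 + v)
D(o, X) = X**2*(-8 - 5*X)**2 (D(o, X) = (X*(-5 + (-3 - 5*X)))**2 = (X*(-8 - 5*X))**2 = X**2*(-8 - 5*X)**2)
D((-6 + 8)*(5 - 12), L(5))*(-14) = ((1 + 5)**2*(8 + 5*(1 + 5))**2)*(-14) = (6**2*(8 + 5*6)**2)*(-14) = (36*(8 + 30)**2)*(-14) = (36*38**2)*(-14) = (36*1444)*(-14) = 51984*(-14) = -727776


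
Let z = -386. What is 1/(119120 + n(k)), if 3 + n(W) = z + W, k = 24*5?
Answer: 1/118851 ≈ 8.4139e-6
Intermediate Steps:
k = 120
n(W) = -389 + W (n(W) = -3 + (-386 + W) = -389 + W)
1/(119120 + n(k)) = 1/(119120 + (-389 + 120)) = 1/(119120 - 269) = 1/118851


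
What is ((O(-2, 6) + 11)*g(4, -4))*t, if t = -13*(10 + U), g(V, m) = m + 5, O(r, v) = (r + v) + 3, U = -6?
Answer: -936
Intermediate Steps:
O(r, v) = 3 + r + v
g(V, m) = 5 + m
t = -52 (t = -13*(10 - 6) = -13*4 = -52)
((O(-2, 6) + 11)*g(4, -4))*t = (((3 - 2 + 6) + 11)*(5 - 4))*(-52) = ((7 + 11)*1)*(-52) = (18*1)*(-52) = 18*(-52) = -936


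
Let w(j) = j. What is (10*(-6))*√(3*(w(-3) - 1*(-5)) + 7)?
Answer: -60*√13 ≈ -216.33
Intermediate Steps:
(10*(-6))*√(3*(w(-3) - 1*(-5)) + 7) = (10*(-6))*√(3*(-3 - 1*(-5)) + 7) = -60*√(3*(-3 + 5) + 7) = -60*√(3*2 + 7) = -60*√(6 + 7) = -60*√13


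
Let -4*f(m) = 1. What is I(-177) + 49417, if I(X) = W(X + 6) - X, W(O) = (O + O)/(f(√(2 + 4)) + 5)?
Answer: 49522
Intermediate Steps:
f(m) = -¼ (f(m) = -¼*1 = -¼)
W(O) = 8*O/19 (W(O) = (O + O)/(-¼ + 5) = (2*O)/(19/4) = (2*O)*(4/19) = 8*O/19)
I(X) = 48/19 - 11*X/19 (I(X) = 8*(X + 6)/19 - X = 8*(6 + X)/19 - X = (48/19 + 8*X/19) - X = 48/19 - 11*X/19)
I(-177) + 49417 = (48/19 - 11/19*(-177)) + 49417 = (48/19 + 1947/19) + 49417 = 105 + 49417 = 49522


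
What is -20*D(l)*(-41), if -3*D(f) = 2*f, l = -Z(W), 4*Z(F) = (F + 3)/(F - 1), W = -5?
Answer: 410/9 ≈ 45.556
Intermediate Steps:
Z(F) = (3 + F)/(4*(-1 + F)) (Z(F) = ((F + 3)/(F - 1))/4 = ((3 + F)/(-1 + F))/4 = (3 + F)/(4*(-1 + F)))
l = -1/12 (l = -(3 - 5)/(4*(-1 - 5)) = -(-2)/(4*(-6)) = -(-1)*(-2)/(4*6) = -1*1/12 = -1/12 ≈ -0.083333)
D(f) = -2*f/3
-20*D(l)*(-41) = -(-40)*(-1)/(3*12)*(-41) = -20*1/18*(-41) = -10/9*(-41) = 410/9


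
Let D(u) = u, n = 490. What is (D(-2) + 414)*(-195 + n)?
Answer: 121540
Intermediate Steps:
(D(-2) + 414)*(-195 + n) = (-2 + 414)*(-195 + 490) = 412*295 = 121540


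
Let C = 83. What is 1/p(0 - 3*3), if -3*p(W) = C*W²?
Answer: -1/2241 ≈ -0.00044623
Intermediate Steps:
p(W) = -83*W²/3
1/p(0 - 3*3) = 1/(-83*(0 - 3*3)²/3) = 1/(-83*(0 - 9)²/3) = 1/(-83/3*(-9)²) = 1/(-83/3*81) = 1/(-2241) = -1/2241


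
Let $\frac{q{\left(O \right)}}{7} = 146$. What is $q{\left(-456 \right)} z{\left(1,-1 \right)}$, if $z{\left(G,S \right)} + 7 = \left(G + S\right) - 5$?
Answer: $-12264$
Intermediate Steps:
$q{\left(O \right)} = 1022$ ($q{\left(O \right)} = 7 \cdot 146 = 1022$)
$z{\left(G,S \right)} = -12 + G + S$ ($z{\left(G,S \right)} = -7 - \left(5 - G - S\right) = -7 + \left(-5 + G + S\right) = -12 + G + S$)
$q{\left(-456 \right)} z{\left(1,-1 \right)} = 1022 \left(-12 + 1 - 1\right) = 1022 \left(-12\right) = -12264$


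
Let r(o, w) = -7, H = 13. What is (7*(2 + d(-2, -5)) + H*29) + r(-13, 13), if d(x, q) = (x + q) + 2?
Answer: 349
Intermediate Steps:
d(x, q) = 2 + q + x (d(x, q) = (q + x) + 2 = 2 + q + x)
(7*(2 + d(-2, -5)) + H*29) + r(-13, 13) = (7*(2 + (2 - 5 - 2)) + 13*29) - 7 = (7*(2 - 5) + 377) - 7 = (7*(-3) + 377) - 7 = (-21 + 377) - 7 = 356 - 7 = 349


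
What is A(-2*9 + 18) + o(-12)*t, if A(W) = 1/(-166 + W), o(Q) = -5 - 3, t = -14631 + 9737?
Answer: 6499231/166 ≈ 39152.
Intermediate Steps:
t = -4894
o(Q) = -8
A(-2*9 + 18) + o(-12)*t = 1/(-166 + (-2*9 + 18)) - 8*(-4894) = 1/(-166 + (-18 + 18)) + 39152 = 1/(-166 + 0) + 39152 = 1/(-166) + 39152 = -1/166 + 39152 = 6499231/166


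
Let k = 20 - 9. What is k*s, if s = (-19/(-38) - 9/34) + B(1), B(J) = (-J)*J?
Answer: -143/17 ≈ -8.4118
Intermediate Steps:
B(J) = -J**2
s = -13/17 (s = (-19/(-38) - 9/34) - 1*1**2 = (-19*(-1/38) - 9*1/34) - 1*1 = (1/2 - 9/34) - 1 = 4/17 - 1 = -13/17 ≈ -0.76471)
k = 11
k*s = 11*(-13/17) = -143/17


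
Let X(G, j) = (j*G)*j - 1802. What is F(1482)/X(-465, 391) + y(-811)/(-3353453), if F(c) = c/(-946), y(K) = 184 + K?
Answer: 21086152368330/112764095524065623 ≈ 0.00018699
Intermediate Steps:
X(G, j) = -1802 + G*j² (X(G, j) = (G*j)*j - 1802 = G*j² - 1802 = -1802 + G*j²)
F(c) = -c/946 (F(c) = c*(-1/946) = -c/946)
F(1482)/X(-465, 391) + y(-811)/(-3353453) = (-1/946*1482)/(-1802 - 465*391²) + (184 - 811)/(-3353453) = -741/(473*(-1802 - 465*152881)) - 627*(-1/3353453) = -741/(473*(-1802 - 71089665)) + 627/3353453 = -741/473/(-71091467) + 627/3353453 = -741/473*(-1/71091467) + 627/3353453 = 741/33626263891 + 627/3353453 = 21086152368330/112764095524065623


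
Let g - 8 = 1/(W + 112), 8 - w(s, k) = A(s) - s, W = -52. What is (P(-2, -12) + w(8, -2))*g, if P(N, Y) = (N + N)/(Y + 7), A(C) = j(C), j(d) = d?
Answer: 5291/75 ≈ 70.547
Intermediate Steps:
A(C) = C
w(s, k) = 8 (w(s, k) = 8 - (s - s) = 8 - 1*0 = 8 + 0 = 8)
P(N, Y) = 2*N/(7 + Y) (P(N, Y) = (2*N)/(7 + Y) = 2*N/(7 + Y))
g = 481/60 (g = 8 + 1/(-52 + 112) = 8 + 1/60 = 481/60 ≈ 8.0167)
(P(-2, -12) + w(8, -2))*g = (2*(-2)/(7 - 12) + 8)*(481/60) = (2*(-2)/(-5) + 8)*(481/60) = (2*(-2)*(-1/5) + 8)*(481/60) = (4/5 + 8)*(481/60) = (44/5)*(481/60) = 5291/75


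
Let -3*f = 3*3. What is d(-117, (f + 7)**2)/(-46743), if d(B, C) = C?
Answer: -16/46743 ≈ -0.00034230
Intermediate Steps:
f = -3 ≈ -3.0000
d(-117, (f + 7)**2)/(-46743) = (-3 + 7)**2/(-46743) = 4**2*(-1/46743) = 16*(-1/46743) = -16/46743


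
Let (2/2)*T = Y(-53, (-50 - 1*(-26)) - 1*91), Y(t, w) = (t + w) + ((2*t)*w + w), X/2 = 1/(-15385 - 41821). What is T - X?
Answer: 340575922/28603 ≈ 11907.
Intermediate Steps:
X = -1/28603 (X = 2/(-15385 - 41821) = 2/(-57206) = 2*(-1/57206) = -1/28603 ≈ -3.4961e-5)
Y(t, w) = t + 2*w + 2*t*w (Y(t, w) = (t + w) + (2*t*w + w) = (t + w) + (w + 2*t*w) = t + 2*w + 2*t*w)
T = 11907 (T = -53 + 2*((-50 - 1*(-26)) - 1*91) + 2*(-53)*((-50 - 1*(-26)) - 1*91) = -53 + 2*((-50 + 26) - 91) + 2*(-53)*((-50 + 26) - 91) = -53 + 2*(-24 - 91) + 2*(-53)*(-24 - 91) = -53 + 2*(-115) + 2*(-53)*(-115) = -53 - 230 + 12190 = 11907)
T - X = 11907 - 1*(-1/28603) = 11907 + 1/28603 = 340575922/28603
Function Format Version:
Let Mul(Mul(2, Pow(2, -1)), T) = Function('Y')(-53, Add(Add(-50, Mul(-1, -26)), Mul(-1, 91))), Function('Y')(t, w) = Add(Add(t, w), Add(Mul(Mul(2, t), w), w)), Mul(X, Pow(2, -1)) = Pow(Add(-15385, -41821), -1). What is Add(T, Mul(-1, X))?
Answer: Rational(340575922, 28603) ≈ 11907.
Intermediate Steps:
X = Rational(-1, 28603) (X = Mul(2, Pow(Add(-15385, -41821), -1)) = Mul(2, Pow(-57206, -1)) = Mul(2, Rational(-1, 57206)) = Rational(-1, 28603) ≈ -3.4961e-5)
Function('Y')(t, w) = Add(t, Mul(2, w), Mul(2, t, w)) (Function('Y')(t, w) = Add(Add(t, w), Add(Mul(2, t, w), w)) = Add(Add(t, w), Add(w, Mul(2, t, w))) = Add(t, Mul(2, w), Mul(2, t, w)))
T = 11907 (T = Add(-53, Mul(2, Add(Add(-50, Mul(-1, -26)), Mul(-1, 91))), Mul(2, -53, Add(Add(-50, Mul(-1, -26)), Mul(-1, 91)))) = Add(-53, Mul(2, Add(Add(-50, 26), -91)), Mul(2, -53, Add(Add(-50, 26), -91))) = Add(-53, Mul(2, Add(-24, -91)), Mul(2, -53, Add(-24, -91))) = Add(-53, Mul(2, -115), Mul(2, -53, -115)) = Add(-53, -230, 12190) = 11907)
Add(T, Mul(-1, X)) = Add(11907, Mul(-1, Rational(-1, 28603))) = Add(11907, Rational(1, 28603)) = Rational(340575922, 28603)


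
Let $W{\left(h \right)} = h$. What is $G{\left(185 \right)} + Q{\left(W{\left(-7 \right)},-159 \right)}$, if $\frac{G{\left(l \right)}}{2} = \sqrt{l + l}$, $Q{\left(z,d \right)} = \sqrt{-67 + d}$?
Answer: $2 \sqrt{370} + i \sqrt{226} \approx 38.471 + 15.033 i$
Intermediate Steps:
$G{\left(l \right)} = 2 \sqrt{2} \sqrt{l}$ ($G{\left(l \right)} = 2 \sqrt{l + l} = 2 \sqrt{2 l} = 2 \sqrt{2} \sqrt{l}$)
$G{\left(185 \right)} + Q{\left(W{\left(-7 \right)},-159 \right)} = 2 \sqrt{2} \sqrt{185} + \sqrt{-67 - 159} = 2 \sqrt{370} + \sqrt{-226} = 2 \sqrt{370} + i \sqrt{226}$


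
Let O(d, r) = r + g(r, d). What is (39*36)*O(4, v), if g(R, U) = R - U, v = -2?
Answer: -11232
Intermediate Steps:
O(d, r) = -d + 2*r (O(d, r) = r + (r - d) = -d + 2*r)
(39*36)*O(4, v) = (39*36)*(-1*4 + 2*(-2)) = 1404*(-4 - 4) = 1404*(-8) = -11232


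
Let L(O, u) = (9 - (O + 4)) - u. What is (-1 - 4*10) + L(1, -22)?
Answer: -15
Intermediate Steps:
L(O, u) = 5 - O - u (L(O, u) = (9 - (4 + O)) - u = (9 + (-4 - O)) - u = (5 - O) - u = 5 - O - u)
(-1 - 4*10) + L(1, -22) = (-1 - 4*10) + (5 - 1*1 - 1*(-22)) = (-1 - 40) + (5 - 1 + 22) = -41 + 26 = -15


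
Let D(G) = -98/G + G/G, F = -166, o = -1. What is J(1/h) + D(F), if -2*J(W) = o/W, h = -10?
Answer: -283/83 ≈ -3.4096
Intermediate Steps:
D(G) = 1 - 98/G (D(G) = -98/G + 1 = 1 - 98/G)
J(W) = 1/(2*W) (J(W) = -(-1)/(2*W) = 1/(2*W))
J(1/h) + D(F) = 1/(2*(1/(-10))) + (-98 - 166)/(-166) = 1/(2*(-1/10)) - 1/166*(-264) = (1/2)*(-10) + 132/83 = -5 + 132/83 = -283/83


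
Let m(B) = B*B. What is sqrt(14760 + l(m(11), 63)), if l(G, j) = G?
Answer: sqrt(14881) ≈ 121.99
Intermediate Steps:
m(B) = B**2
sqrt(14760 + l(m(11), 63)) = sqrt(14760 + 11**2) = sqrt(14760 + 121) = sqrt(14881)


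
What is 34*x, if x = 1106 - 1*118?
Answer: 33592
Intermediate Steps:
x = 988 (x = 1106 - 118 = 988)
34*x = 34*988 = 33592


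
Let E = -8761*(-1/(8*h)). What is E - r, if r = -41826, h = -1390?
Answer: 465096359/11120 ≈ 41825.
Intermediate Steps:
E = -8761/11120 (E = -8761/((-8*(-1390))) = -8761/11120 ≈ -0.78786)
E - r = -8761/11120 - 1*(-41826) = -8761/11120 + 41826 = 465096359/11120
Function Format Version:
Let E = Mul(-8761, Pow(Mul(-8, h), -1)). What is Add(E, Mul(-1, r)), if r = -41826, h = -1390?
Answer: Rational(465096359, 11120) ≈ 41825.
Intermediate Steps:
E = Rational(-8761, 11120) (E = Mul(-8761, Pow(Mul(-8, -1390), -1)) = Mul(-8761, Pow(11120, -1)) = Mul(-8761, Rational(1, 11120)) = Rational(-8761, 11120) ≈ -0.78786)
Add(E, Mul(-1, r)) = Add(Rational(-8761, 11120), Mul(-1, -41826)) = Add(Rational(-8761, 11120), 41826) = Rational(465096359, 11120)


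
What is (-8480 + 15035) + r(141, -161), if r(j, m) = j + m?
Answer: 6535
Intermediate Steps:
(-8480 + 15035) + r(141, -161) = (-8480 + 15035) + (141 - 161) = 6555 - 20 = 6535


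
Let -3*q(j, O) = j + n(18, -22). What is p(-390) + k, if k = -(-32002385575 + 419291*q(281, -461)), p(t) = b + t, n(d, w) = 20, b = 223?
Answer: 96133362815/3 ≈ 3.2044e+10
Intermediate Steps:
p(t) = 223 + t
q(j, O) = -20/3 - j/3 (q(j, O) = -(j + 20)/3 = -(20 + j)/3 = -20/3 - j/3)
k = 96133363316/3 (k = -(-96015542545/3 - 117820771/3) = -419291/(1/(-76325 + (-20/3 - 281/3))) = -419291/(1/(-76325 - 301/3)) = -419291/(1/(-229276/3)) = -419291/(-3/229276) = -419291*(-229276/3) = 96133363316/3 ≈ 3.2044e+10)
p(-390) + k = (223 - 390) + 96133363316/3 = -167 + 96133363316/3 = 96133362815/3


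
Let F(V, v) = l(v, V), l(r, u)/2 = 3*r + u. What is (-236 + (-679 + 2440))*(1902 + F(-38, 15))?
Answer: 2921900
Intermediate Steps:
l(r, u) = 2*u + 6*r (l(r, u) = 2*(3*r + u) = 2*(u + 3*r) = 2*u + 6*r)
F(V, v) = 2*V + 6*v
(-236 + (-679 + 2440))*(1902 + F(-38, 15)) = (-236 + (-679 + 2440))*(1902 + (2*(-38) + 6*15)) = (-236 + 1761)*(1902 + (-76 + 90)) = 1525*(1902 + 14) = 1525*1916 = 2921900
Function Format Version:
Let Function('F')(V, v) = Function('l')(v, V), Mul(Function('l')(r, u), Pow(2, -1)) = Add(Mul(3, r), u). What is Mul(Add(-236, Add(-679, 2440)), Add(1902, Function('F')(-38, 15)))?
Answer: 2921900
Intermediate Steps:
Function('l')(r, u) = Add(Mul(2, u), Mul(6, r)) (Function('l')(r, u) = Mul(2, Add(Mul(3, r), u)) = Mul(2, Add(u, Mul(3, r))) = Add(Mul(2, u), Mul(6, r)))
Function('F')(V, v) = Add(Mul(2, V), Mul(6, v))
Mul(Add(-236, Add(-679, 2440)), Add(1902, Function('F')(-38, 15))) = Mul(Add(-236, Add(-679, 2440)), Add(1902, Add(Mul(2, -38), Mul(6, 15)))) = Mul(Add(-236, 1761), Add(1902, Add(-76, 90))) = Mul(1525, Add(1902, 14)) = Mul(1525, 1916) = 2921900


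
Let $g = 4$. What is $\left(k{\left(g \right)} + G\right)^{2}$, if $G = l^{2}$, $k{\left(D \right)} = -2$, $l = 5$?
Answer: $529$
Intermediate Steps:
$G = 25$ ($G = 5^{2} = 25$)
$\left(k{\left(g \right)} + G\right)^{2} = \left(-2 + 25\right)^{2} = 23^{2} = 529$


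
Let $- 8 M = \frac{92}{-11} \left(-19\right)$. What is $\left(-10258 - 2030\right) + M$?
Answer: $- \frac{270773}{22} \approx -12308.0$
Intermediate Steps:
$M = - \frac{437}{22}$ ($M = - \frac{\frac{92}{-11} \left(-19\right)}{8} = - \frac{92 \left(- \frac{1}{11}\right) \left(-19\right)}{8} = - \frac{\left(- \frac{92}{11}\right) \left(-19\right)}{8} = \left(- \frac{1}{8}\right) \frac{1748}{11} = - \frac{437}{22} \approx -19.864$)
$\left(-10258 - 2030\right) + M = \left(-10258 - 2030\right) - \frac{437}{22} = -12288 - \frac{437}{22} = - \frac{270773}{22}$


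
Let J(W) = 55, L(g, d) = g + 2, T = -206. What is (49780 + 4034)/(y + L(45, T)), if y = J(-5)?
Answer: 8969/17 ≈ 527.59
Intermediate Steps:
L(g, d) = 2 + g
y = 55
(49780 + 4034)/(y + L(45, T)) = (49780 + 4034)/(55 + (2 + 45)) = 53814/(55 + 47) = 53814/102 = 53814*(1/102) = 8969/17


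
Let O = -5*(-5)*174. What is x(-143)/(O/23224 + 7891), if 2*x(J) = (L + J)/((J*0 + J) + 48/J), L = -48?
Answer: 158579278/1878190676099 ≈ 8.4432e-5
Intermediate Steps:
x(J) = (-48 + J)/(2*(J + 48/J)) (x(J) = ((-48 + J)/((J*0 + J) + 48/J))/2 = ((-48 + J)/((0 + J) + 48/J))/2 = ((-48 + J)/(J + 48/J))/2 = (-48 + J)/(2*(J + 48/J)))
O = 4350 (O = 25*174 = 4350)
x(-143)/(O/23224 + 7891) = ((½)*(-143)*(-48 - 143)/(48 + (-143)²))/(4350/23224 + 7891) = ((½)*(-143)*(-191)/(48 + 20449))/(4350*(1/23224) + 7891) = ((½)*(-143)*(-191)/20497)/(2175/11612 + 7891) = ((½)*(-143)*(1/20497)*(-191))/(91632467/11612) = (27313/40994)*(11612/91632467) = 158579278/1878190676099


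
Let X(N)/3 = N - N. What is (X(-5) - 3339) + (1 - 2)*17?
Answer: -3356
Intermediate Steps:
X(N) = 0 (X(N) = 3*(N - N) = 3*0 = 0)
(X(-5) - 3339) + (1 - 2)*17 = (0 - 3339) + (1 - 2)*17 = -3339 - 1*17 = -3339 - 17 = -3356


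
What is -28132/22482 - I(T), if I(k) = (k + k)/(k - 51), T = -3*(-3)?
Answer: -64739/78687 ≈ -0.82274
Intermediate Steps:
T = 9
I(k) = 2*k/(-51 + k) (I(k) = (2*k)/(-51 + k) = 2*k/(-51 + k))
-28132/22482 - I(T) = -28132/22482 - 2*9/(-51 + 9) = -28132*1/22482 - 2*9/(-42) = -14066/11241 - 2*9*(-1)/42 = -14066/11241 - 1*(-3/7) = -14066/11241 + 3/7 = -64739/78687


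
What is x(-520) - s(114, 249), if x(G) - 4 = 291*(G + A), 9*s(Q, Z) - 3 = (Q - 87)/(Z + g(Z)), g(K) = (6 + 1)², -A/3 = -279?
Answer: 82472087/894 ≈ 92251.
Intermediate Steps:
A = 837 (A = -3*(-279) = 837)
g(K) = 49 (g(K) = 7² = 49)
s(Q, Z) = ⅓ + (-87 + Q)/(9*(49 + Z)) (s(Q, Z) = ⅓ + ((Q - 87)/(Z + 49))/9 = ⅓ + ((-87 + Q)/(49 + Z))/9 = ⅓ + (-87 + Q)/(9*(49 + Z)))
x(G) = 243571 + 291*G (x(G) = 4 + 291*(G + 837) = 4 + 291*(837 + G) = 4 + (243567 + 291*G) = 243571 + 291*G)
x(-520) - s(114, 249) = (243571 + 291*(-520)) - (60 + 114 + 3*249)/(9*(49 + 249)) = (243571 - 151320) - (60 + 114 + 747)/(9*298) = 92251 - 921/(9*298) = 92251 - 1*307/894 = 92251 - 307/894 = 82472087/894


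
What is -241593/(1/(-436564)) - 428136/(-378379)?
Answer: 39907938274929444/378379 ≈ 1.0547e+11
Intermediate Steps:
-241593/(1/(-436564)) - 428136/(-378379) = -241593/(-1/436564) - 428136*(-1/378379) = -241593*(-436564) + 428136/378379 = 105470806452 + 428136/378379 = 39907938274929444/378379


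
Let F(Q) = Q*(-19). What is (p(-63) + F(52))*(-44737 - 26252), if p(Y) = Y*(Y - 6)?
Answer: -238452051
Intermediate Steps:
F(Q) = -19*Q
p(Y) = Y*(-6 + Y)
(p(-63) + F(52))*(-44737 - 26252) = (-63*(-6 - 63) - 19*52)*(-44737 - 26252) = (-63*(-69) - 988)*(-70989) = (4347 - 988)*(-70989) = 3359*(-70989) = -238452051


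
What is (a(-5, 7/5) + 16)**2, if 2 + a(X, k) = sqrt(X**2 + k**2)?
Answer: (70 + sqrt(674))**2/25 ≈ 368.34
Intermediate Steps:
a(X, k) = -2 + sqrt(X**2 + k**2)
(a(-5, 7/5) + 16)**2 = ((-2 + sqrt((-5)**2 + (7/5)**2)) + 16)**2 = ((-2 + sqrt(25 + (7*(1/5))**2)) + 16)**2 = ((-2 + sqrt(25 + (7/5)**2)) + 16)**2 = ((-2 + sqrt(25 + 49/25)) + 16)**2 = ((-2 + sqrt(674/25)) + 16)**2 = ((-2 + sqrt(674)/5) + 16)**2 = (14 + sqrt(674)/5)**2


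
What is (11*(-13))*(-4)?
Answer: 572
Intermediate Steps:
(11*(-13))*(-4) = -143*(-4) = 572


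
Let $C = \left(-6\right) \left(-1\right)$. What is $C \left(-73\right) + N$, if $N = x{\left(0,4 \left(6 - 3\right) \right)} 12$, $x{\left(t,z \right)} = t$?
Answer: $-438$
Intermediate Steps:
$N = 0$ ($N = 0 \cdot 12 = 0$)
$C = 6$
$C \left(-73\right) + N = 6 \left(-73\right) + 0 = -438 + 0 = -438$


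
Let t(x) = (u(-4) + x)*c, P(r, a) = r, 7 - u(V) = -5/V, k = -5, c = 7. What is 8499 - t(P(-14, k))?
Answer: 34227/4 ≈ 8556.8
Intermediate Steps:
u(V) = 7 + 5/V (u(V) = 7 - (-5)/V = 7 + 5/V)
t(x) = 161/4 + 7*x (t(x) = ((7 + 5/(-4)) + x)*7 = ((7 + 5*(-1/4)) + x)*7 = ((7 - 5/4) + x)*7 = (23/4 + x)*7 = 161/4 + 7*x)
8499 - t(P(-14, k)) = 8499 - (161/4 + 7*(-14)) = 8499 - (161/4 - 98) = 8499 - 1*(-231/4) = 8499 + 231/4 = 34227/4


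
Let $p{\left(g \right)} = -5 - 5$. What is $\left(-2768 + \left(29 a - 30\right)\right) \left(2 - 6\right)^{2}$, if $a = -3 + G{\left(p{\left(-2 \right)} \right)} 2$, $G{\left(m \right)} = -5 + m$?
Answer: $-60080$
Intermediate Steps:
$p{\left(g \right)} = -10$ ($p{\left(g \right)} = -5 - 5 = -10$)
$a = -33$ ($a = -3 + \left(-5 - 10\right) 2 = -3 - 30 = -33$)
$\left(-2768 + \left(29 a - 30\right)\right) \left(2 - 6\right)^{2} = \left(-2768 + \left(29 \left(-33\right) - 30\right)\right) \left(2 - 6\right)^{2} = \left(-2768 - 987\right) \left(2 - 6\right)^{2} = \left(-2768 - 987\right) \left(-4\right)^{2} = \left(-3755\right) 16 = -60080$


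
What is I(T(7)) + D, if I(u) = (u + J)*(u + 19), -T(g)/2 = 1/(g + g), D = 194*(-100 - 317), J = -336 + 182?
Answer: -4106430/49 ≈ -83805.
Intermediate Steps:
J = -154
D = -80898 (D = 194*(-417) = -80898)
T(g) = -1/g (T(g) = -2/(g + g) = -2*1/(2*g) = -1/g)
I(u) = (-154 + u)*(19 + u) (I(u) = (u - 154)*(u + 19) = (-154 + u)*(19 + u))
I(T(7)) + D = (-2926 + (-1/7)² - (-135)/7) - 80898 = (-2926 + (-1*⅐)² - (-135)/7) - 80898 = (-2926 + (-⅐)² - 135*(-⅐)) - 80898 = (-2926 + 1/49 + 135/7) - 80898 = -142428/49 - 80898 = -4106430/49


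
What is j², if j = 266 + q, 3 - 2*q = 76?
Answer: 210681/4 ≈ 52670.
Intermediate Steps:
q = -73/2 (q = 3/2 - ½*76 = 3/2 - 38 = -73/2 ≈ -36.500)
j = 459/2 (j = 266 - 73/2 = 459/2 ≈ 229.50)
j² = (459/2)² = 210681/4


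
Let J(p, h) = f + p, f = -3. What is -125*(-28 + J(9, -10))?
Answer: 2750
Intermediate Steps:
J(p, h) = -3 + p
-125*(-28 + J(9, -10)) = -125*(-28 + (-3 + 9)) = -125*(-28 + 6) = -125*(-22) = 2750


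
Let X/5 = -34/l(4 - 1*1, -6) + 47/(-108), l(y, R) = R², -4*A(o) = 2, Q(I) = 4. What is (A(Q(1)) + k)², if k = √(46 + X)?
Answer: (9 - √12669)²/324 ≈ 33.099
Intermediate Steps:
A(o) = -½ (A(o) = -¼*2 = -½)
X = -745/108 (X = 5*(-34/((-6)²) + 47/(-108)) = 5*(-34/36 + 47*(-1/108)) = 5*(-34*1/36 - 47/108) = 5*(-17/18 - 47/108) = 5*(-149/108) = -745/108 ≈ -6.8981)
k = √12669/18 (k = √(46 - 745/108) = √(4223/108) = √12669/18 ≈ 6.2531)
(A(Q(1)) + k)² = (-½ + √12669/18)²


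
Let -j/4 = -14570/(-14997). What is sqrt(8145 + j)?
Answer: sqrt(1831017998145)/14997 ≈ 90.228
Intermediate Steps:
j = -58280/14997 (j = -(-58280)/(-14997) = -(-58280)*(-1)/14997 = -4*14570/14997 = -58280/14997 ≈ -3.8861)
sqrt(8145 + j) = sqrt(8145 - 58280/14997) = sqrt(122092285/14997) = sqrt(1831017998145)/14997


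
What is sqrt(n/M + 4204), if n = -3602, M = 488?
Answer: 15*sqrt(277611)/122 ≈ 64.781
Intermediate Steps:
sqrt(n/M + 4204) = sqrt(-3602/488 + 4204) = sqrt(-3602*1/488 + 4204) = sqrt(-1801/244 + 4204) = sqrt(1023975/244) = 15*sqrt(277611)/122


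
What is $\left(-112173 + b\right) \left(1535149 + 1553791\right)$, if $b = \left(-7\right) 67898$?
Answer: $-1814625603460$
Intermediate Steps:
$b = -475286$
$\left(-112173 + b\right) \left(1535149 + 1553791\right) = \left(-112173 - 475286\right) \left(1535149 + 1553791\right) = \left(-587459\right) 3088940 = -1814625603460$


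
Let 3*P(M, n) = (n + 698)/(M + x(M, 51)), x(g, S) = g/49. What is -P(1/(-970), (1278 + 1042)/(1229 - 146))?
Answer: 3603981262/16245 ≈ 2.2185e+5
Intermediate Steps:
x(g, S) = g/49 (x(g, S) = g*(1/49) = g/49)
P(M, n) = 49*(698 + n)/(150*M) (P(M, n) = ((n + 698)/(M + M/49))/3 = ((698 + n)/((50*M/49)))/3 = ((698 + n)*(49/(50*M)))/3 = (49*(698 + n)/(50*M))/3 = 49*(698 + n)/(150*M))
-P(1/(-970), (1278 + 1042)/(1229 - 146)) = -49*(698 + (1278 + 1042)/(1229 - 146))/(150*(1/(-970))) = -49*(698 + 2320/1083)/(150*(-1/970)) = -49*(-970)*(698 + 2320*(1/1083))/150 = -49*(-970)*(698 + 2320/1083)/150 = -49*(-970)*758254/(150*1083) = -1*(-3603981262/16245) = 3603981262/16245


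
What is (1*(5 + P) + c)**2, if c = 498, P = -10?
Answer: 243049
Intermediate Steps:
(1*(5 + P) + c)**2 = (1*(5 - 10) + 498)**2 = (1*(-5) + 498)**2 = (-5 + 498)**2 = 493**2 = 243049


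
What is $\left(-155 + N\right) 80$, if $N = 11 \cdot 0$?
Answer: $-12400$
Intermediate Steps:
$N = 0$
$\left(-155 + N\right) 80 = \left(-155 + 0\right) 80 = \left(-155\right) 80 = -12400$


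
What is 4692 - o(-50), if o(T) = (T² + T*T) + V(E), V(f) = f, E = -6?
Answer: -302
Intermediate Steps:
o(T) = -6 + 2*T² (o(T) = (T² + T*T) - 6 = (T² + T²) - 6 = 2*T² - 6 = -6 + 2*T²)
4692 - o(-50) = 4692 - (-6 + 2*(-50)²) = 4692 - (-6 + 2*2500) = 4692 - (-6 + 5000) = 4692 - 1*4994 = 4692 - 4994 = -302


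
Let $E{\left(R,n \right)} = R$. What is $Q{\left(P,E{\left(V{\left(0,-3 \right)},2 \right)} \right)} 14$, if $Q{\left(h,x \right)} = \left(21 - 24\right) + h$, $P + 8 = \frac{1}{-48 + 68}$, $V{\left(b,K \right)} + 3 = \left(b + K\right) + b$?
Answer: $- \frac{1533}{10} \approx -153.3$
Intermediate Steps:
$V{\left(b,K \right)} = -3 + K + 2 b$ ($V{\left(b,K \right)} = -3 + \left(\left(b + K\right) + b\right) = -3 + \left(\left(K + b\right) + b\right) = -3 + \left(K + 2 b\right) = -3 + K + 2 b$)
$P = - \frac{159}{20}$ ($P = -8 + \frac{1}{-48 + 68} = -8 + \frac{1}{20} = - \frac{159}{20} \approx -7.95$)
$Q{\left(h,x \right)} = -3 + h$
$Q{\left(P,E{\left(V{\left(0,-3 \right)},2 \right)} \right)} 14 = \left(-3 - \frac{159}{20}\right) 14 = \left(- \frac{219}{20}\right) 14 = - \frac{1533}{10}$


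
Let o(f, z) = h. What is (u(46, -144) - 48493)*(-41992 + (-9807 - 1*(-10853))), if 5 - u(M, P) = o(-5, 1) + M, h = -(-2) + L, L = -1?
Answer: 1987314110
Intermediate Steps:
h = 1 (h = -(-2) - 1 = -1*(-2) - 1 = 2 - 1 = 1)
o(f, z) = 1
u(M, P) = 4 - M (u(M, P) = 5 - (1 + M) = 5 + (-1 - M) = 4 - M)
(u(46, -144) - 48493)*(-41992 + (-9807 - 1*(-10853))) = ((4 - 1*46) - 48493)*(-41992 + (-9807 - 1*(-10853))) = ((4 - 46) - 48493)*(-41992 + (-9807 + 10853)) = (-42 - 48493)*(-41992 + 1046) = -48535*(-40946) = 1987314110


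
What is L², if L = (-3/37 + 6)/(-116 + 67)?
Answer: 47961/3286969 ≈ 0.014591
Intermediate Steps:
L = -219/1813 (L = (-3*1/37 + 6)/(-49) = (-3/37 + 6)*(-1/49) = (219/37)*(-1/49) = -219/1813 ≈ -0.12079)
L² = (-219/1813)² = 47961/3286969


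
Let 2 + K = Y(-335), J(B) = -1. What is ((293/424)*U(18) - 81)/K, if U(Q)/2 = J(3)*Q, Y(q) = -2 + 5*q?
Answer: 11223/177974 ≈ 0.063060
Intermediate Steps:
U(Q) = -2*Q (U(Q) = 2*(-Q) = -2*Q)
K = -1679 (K = -2 + (-2 + 5*(-335)) = -2 + (-2 - 1675) = -2 - 1677 = -1679)
((293/424)*U(18) - 81)/K = ((293/424)*(-2*18) - 81)/(-1679) = ((293*(1/424))*(-36) - 81)*(-1/1679) = ((293/424)*(-36) - 81)*(-1/1679) = (-2637/106 - 81)*(-1/1679) = -11223/106*(-1/1679) = 11223/177974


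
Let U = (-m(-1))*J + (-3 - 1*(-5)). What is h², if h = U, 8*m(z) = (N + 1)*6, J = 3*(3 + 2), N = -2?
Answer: 2809/16 ≈ 175.56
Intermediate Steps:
J = 15 (J = 3*5 = 15)
m(z) = -¾ (m(z) = ((-2 + 1)*6)/8 = (-1*6)/8 = (⅛)*(-6) = -¾)
U = 53/4 (U = -1*(-¾)*15 + (-3 - 1*(-5)) = (¾)*15 + (-3 + 5) = 45/4 + 2 = 53/4 ≈ 13.250)
h = 53/4 ≈ 13.250
h² = (53/4)² = 2809/16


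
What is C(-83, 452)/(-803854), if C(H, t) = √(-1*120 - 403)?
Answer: -I*√523/803854 ≈ -2.8449e-5*I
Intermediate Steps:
C(H, t) = I*√523 (C(H, t) = √(-120 - 403) = √(-523) = I*√523)
C(-83, 452)/(-803854) = (I*√523)/(-803854) = (I*√523)*(-1/803854) = -I*√523/803854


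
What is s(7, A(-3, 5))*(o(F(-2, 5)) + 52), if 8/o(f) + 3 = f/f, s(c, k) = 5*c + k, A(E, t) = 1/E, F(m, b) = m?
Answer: 1664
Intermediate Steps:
s(c, k) = k + 5*c
o(f) = -4 (o(f) = 8/(-3 + f/f) = 8/(-3 + 1) = 8/(-2) = 8*(-½) = -4)
s(7, A(-3, 5))*(o(F(-2, 5)) + 52) = (1/(-3) + 5*7)*(-4 + 52) = (-⅓ + 35)*48 = (104/3)*48 = 1664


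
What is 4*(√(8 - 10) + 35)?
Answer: 140 + 4*I*√2 ≈ 140.0 + 5.6569*I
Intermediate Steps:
4*(√(8 - 10) + 35) = 4*(√(-2) + 35) = 4*(I*√2 + 35) = 4*(35 + I*√2) = 140 + 4*I*√2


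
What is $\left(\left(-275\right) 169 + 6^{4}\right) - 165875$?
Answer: $-211054$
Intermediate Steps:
$\left(\left(-275\right) 169 + 6^{4}\right) - 165875 = \left(-46475 + 1296\right) - 165875 = -45179 - 165875 = -211054$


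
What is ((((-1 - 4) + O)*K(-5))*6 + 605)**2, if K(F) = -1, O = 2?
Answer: 388129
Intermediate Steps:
((((-1 - 4) + O)*K(-5))*6 + 605)**2 = ((((-1 - 4) + 2)*(-1))*6 + 605)**2 = (((-5 + 2)*(-1))*6 + 605)**2 = (-3*(-1)*6 + 605)**2 = (3*6 + 605)**2 = (18 + 605)**2 = 623**2 = 388129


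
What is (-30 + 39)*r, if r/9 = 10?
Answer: 810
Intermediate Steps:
r = 90 (r = 9*10 = 90)
(-30 + 39)*r = (-30 + 39)*90 = 9*90 = 810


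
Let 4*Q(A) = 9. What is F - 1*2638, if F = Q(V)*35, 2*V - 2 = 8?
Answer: -10237/4 ≈ -2559.3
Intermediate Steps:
V = 5 (V = 1 + (½)*8 = 1 + 4 = 5)
Q(A) = 9/4 (Q(A) = (¼)*9 = 9/4)
F = 315/4 (F = (9/4)*35 = 315/4 ≈ 78.750)
F - 1*2638 = 315/4 - 1*2638 = 315/4 - 2638 = -10237/4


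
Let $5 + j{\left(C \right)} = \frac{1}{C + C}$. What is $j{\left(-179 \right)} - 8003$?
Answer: $- \frac{2866865}{358} \approx -8008.0$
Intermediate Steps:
$j{\left(C \right)} = -5 + \frac{1}{2 C}$ ($j{\left(C \right)} = -5 + \frac{1}{C + C} = -5 + \frac{1}{2 C}$)
$j{\left(-179 \right)} - 8003 = \left(-5 + \frac{1}{2 \left(-179\right)}\right) - 8003 = \left(-5 + \frac{1}{2} \left(- \frac{1}{179}\right)\right) - 8003 = \left(-5 - \frac{1}{358}\right) - 8003 = - \frac{1791}{358} - 8003 = - \frac{2866865}{358}$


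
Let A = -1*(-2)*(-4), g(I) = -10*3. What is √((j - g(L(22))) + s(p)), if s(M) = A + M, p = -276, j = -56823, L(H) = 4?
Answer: I*√57077 ≈ 238.91*I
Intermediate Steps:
g(I) = -30
A = -8 (A = 2*(-4) = -8)
s(M) = -8 + M
√((j - g(L(22))) + s(p)) = √((-56823 - 1*(-30)) + (-8 - 276)) = √((-56823 + 30) - 284) = √(-56793 - 284) = √(-57077) = I*√57077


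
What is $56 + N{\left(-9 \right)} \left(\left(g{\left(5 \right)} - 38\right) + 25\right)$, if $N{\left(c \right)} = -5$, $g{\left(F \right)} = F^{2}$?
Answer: $-4$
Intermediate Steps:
$56 + N{\left(-9 \right)} \left(\left(g{\left(5 \right)} - 38\right) + 25\right) = 56 - 5 \left(\left(5^{2} - 38\right) + 25\right) = 56 - 5 \left(\left(25 - 38\right) + 25\right) = 56 - 5 \left(-13 + 25\right) = 56 - 60 = -4$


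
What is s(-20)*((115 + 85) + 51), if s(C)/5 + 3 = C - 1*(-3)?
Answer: -25100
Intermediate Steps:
s(C) = 5*C (s(C) = -15 + 5*(C - 1*(-3)) = -15 + 5*(C + 3) = -15 + 5*(3 + C) = -15 + (15 + 5*C) = 5*C)
s(-20)*((115 + 85) + 51) = (5*(-20))*((115 + 85) + 51) = -100*(200 + 51) = -100*251 = -25100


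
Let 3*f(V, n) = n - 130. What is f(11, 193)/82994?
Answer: 21/82994 ≈ 0.00025303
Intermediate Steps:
f(V, n) = -130/3 + n/3 (f(V, n) = (n - 130)/3 = (-130 + n)/3 = -130/3 + n/3)
f(11, 193)/82994 = (-130/3 + (⅓)*193)/82994 = (-130/3 + 193/3)*(1/82994) = 21*(1/82994) = 21/82994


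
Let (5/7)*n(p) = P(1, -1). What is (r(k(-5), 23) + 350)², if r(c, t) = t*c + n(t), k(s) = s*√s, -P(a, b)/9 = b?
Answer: 1633844/25 - 83398*I*√5 ≈ 65354.0 - 1.8648e+5*I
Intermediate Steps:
P(a, b) = -9*b
n(p) = 63/5 (n(p) = 7*(-9*(-1))/5 = (7/5)*9 = 63/5)
k(s) = s^(3/2)
r(c, t) = 63/5 + c*t (r(c, t) = t*c + 63/5 = c*t + 63/5 = 63/5 + c*t)
(r(k(-5), 23) + 350)² = ((63/5 + (-5)^(3/2)*23) + 350)² = ((63/5 - 5*I*√5*23) + 350)² = ((63/5 - 115*I*√5) + 350)² = (1813/5 - 115*I*√5)²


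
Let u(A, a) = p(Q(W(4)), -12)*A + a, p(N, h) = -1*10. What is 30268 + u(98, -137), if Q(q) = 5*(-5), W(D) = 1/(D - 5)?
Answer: 29151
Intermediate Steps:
W(D) = 1/(-5 + D)
Q(q) = -25
p(N, h) = -10
u(A, a) = a - 10*A (u(A, a) = -10*A + a = a - 10*A)
30268 + u(98, -137) = 30268 + (-137 - 10*98) = 30268 + (-137 - 980) = 30268 - 1117 = 29151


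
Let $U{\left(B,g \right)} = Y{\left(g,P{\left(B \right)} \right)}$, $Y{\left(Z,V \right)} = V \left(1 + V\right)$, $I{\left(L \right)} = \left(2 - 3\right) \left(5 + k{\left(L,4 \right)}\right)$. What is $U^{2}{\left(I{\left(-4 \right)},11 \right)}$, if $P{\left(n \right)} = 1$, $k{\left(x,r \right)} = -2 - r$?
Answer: $4$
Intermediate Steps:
$I{\left(L \right)} = 1$ ($I{\left(L \right)} = \left(2 - 3\right) \left(5 - 6\right) = - (5 - 6) = \left(-1\right) \left(-1\right) = 1$)
$U{\left(B,g \right)} = 2$ ($U{\left(B,g \right)} = 1 \left(1 + 1\right) = 1 \cdot 2 = 2$)
$U^{2}{\left(I{\left(-4 \right)},11 \right)} = 2^{2} = 4$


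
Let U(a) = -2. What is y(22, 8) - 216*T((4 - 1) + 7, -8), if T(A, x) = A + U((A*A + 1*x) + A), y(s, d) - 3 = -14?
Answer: -1739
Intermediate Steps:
y(s, d) = -11 (y(s, d) = 3 - 14 = -11)
T(A, x) = -2 + A (T(A, x) = A - 2 = -2 + A)
y(22, 8) - 216*T((4 - 1) + 7, -8) = -11 - 216*(-2 + ((4 - 1) + 7)) = -11 - 216*(-2 + (3 + 7)) = -11 - 216*(-2 + 10) = -11 - 216*8 = -11 - 1728 = -1739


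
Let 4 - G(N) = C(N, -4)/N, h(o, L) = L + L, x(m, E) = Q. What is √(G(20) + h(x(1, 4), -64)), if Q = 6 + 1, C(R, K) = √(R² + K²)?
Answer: √(-3100 - 5*√26)/5 ≈ 11.181*I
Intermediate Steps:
C(R, K) = √(K² + R²)
Q = 7
x(m, E) = 7
h(o, L) = 2*L
G(N) = 4 - √(16 + N²)/N (G(N) = 4 - √((-4)² + N²)/N = 4 - √(16 + N²)/N)
√(G(20) + h(x(1, 4), -64)) = √((4 - 1*√(16 + 20²)/20) + 2*(-64)) = √((4 - 1*1/20*√(16 + 400)) - 128) = √((4 - 1*1/20*√416) - 128) = √((4 - 1*1/20*4*√26) - 128) = √((4 - √26/5) - 128) = √(-124 - √26/5)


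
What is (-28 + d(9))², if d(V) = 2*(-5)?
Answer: 1444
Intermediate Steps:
d(V) = -10
(-28 + d(9))² = (-28 - 10)² = (-38)² = 1444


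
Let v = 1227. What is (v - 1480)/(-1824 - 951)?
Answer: 253/2775 ≈ 0.091171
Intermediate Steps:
(v - 1480)/(-1824 - 951) = (1227 - 1480)/(-1824 - 951) = -253/(-2775) = -253*(-1/2775) = 253/2775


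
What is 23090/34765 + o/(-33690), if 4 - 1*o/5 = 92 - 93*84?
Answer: -11294444/23424657 ≈ -0.48216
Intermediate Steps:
o = 38620 (o = 20 - 5*(92 - 93*84) = 20 - 5*(92 - 7812) = 20 - 5*(-7720) = 20 + 38600 = 38620)
23090/34765 + o/(-33690) = 23090/34765 + 38620/(-33690) = 23090*(1/34765) + 38620*(-1/33690) = 4618/6953 - 3862/3369 = -11294444/23424657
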